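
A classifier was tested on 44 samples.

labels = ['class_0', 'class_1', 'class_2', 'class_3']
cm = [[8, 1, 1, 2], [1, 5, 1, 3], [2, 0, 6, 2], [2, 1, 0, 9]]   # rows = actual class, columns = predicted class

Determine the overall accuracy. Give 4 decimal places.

Accuracy = trace / total = (8+5+6+9=28) / 44 = 28/44 = 0.6364

0.6364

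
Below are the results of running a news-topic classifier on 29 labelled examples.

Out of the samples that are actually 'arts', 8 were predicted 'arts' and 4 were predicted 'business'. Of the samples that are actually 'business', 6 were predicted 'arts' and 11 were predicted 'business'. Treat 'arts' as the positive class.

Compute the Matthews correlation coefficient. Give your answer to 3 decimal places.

0.309

MCC = (TP·TN − FP·FN) / √((TP+FP)(TP+FN)(TN+FP)(TN+FN))
Numerator = 8·11 − 6·4 = 64
Denominator = √(14·12·17·15) = √42840 = 206.9783
MCC = 64 / 206.9783 = 0.309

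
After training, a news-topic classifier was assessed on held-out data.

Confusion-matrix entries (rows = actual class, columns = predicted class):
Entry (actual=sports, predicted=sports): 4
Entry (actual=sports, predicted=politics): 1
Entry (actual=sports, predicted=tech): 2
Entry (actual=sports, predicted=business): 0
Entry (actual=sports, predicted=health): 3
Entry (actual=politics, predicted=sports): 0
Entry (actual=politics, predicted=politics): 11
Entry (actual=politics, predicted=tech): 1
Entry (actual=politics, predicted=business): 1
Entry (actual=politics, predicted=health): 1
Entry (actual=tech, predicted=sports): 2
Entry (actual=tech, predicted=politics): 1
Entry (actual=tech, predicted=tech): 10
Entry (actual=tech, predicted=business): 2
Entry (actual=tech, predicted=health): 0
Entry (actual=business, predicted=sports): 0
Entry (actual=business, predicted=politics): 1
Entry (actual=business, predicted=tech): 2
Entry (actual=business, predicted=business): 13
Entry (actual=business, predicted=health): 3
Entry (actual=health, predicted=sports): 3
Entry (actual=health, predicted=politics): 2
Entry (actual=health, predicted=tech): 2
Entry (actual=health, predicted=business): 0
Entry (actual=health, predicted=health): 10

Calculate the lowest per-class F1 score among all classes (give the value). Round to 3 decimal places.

Per-class F1 score (2·TP/(2·TP+FP+FN)):
  sports: TP=4, FP=0+2+0+3=5, FN=1+2+0+3=6 → 8/19 = 0.4211
  politics: TP=11, FP=1+1+1+2=5, FN=0+1+1+1=3 → 22/30 = 0.7333
  tech: TP=10, FP=2+1+2+2=7, FN=2+1+2+0=5 → 20/32 = 0.6250
  business: TP=13, FP=0+1+2+0=3, FN=0+1+2+3=6 → 26/35 = 0.7429
  health: TP=10, FP=3+1+0+3=7, FN=3+2+2+0=7 → 20/34 = 0.5882
Lowest is class 'sports' with F1 score = 0.421.

0.421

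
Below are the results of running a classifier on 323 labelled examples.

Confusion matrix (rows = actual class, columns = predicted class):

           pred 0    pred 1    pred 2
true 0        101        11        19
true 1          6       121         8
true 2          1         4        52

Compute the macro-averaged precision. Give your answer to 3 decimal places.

0.828

Per-class precision (TP/(TP+FP)):
  0: TP=101, FP=6+1=7 → 101/108 = 0.9352
  1: TP=121, FP=11+4=15 → 121/136 = 0.8897
  2: TP=52, FP=19+8=27 → 52/79 = 0.6582
Macro-precision = mean = (0.9352 + 0.8897 + 0.6582) / 3 = 0.828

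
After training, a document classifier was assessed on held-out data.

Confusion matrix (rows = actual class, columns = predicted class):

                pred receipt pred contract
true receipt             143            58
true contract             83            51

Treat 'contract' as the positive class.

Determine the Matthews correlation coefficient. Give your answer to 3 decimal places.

MCC = (TP·TN − FP·FN) / √((TP+FP)(TP+FN)(TN+FP)(TN+FN))
Numerator = 51·143 − 58·83 = 2479
Denominator = √(109·134·201·226) = √663492156 = 25758.3415
MCC = 2479 / 25758.3415 = 0.096

0.096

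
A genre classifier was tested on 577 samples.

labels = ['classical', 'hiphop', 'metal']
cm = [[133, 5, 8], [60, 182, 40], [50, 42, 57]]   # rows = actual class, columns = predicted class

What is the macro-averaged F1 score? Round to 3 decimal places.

0.615

Per-class F1 score (2·TP/(2·TP+FP+FN)):
  classical: TP=133, FP=60+50=110, FN=5+8=13 → 266/389 = 0.6838
  hiphop: TP=182, FP=5+42=47, FN=60+40=100 → 364/511 = 0.7123
  metal: TP=57, FP=8+40=48, FN=50+42=92 → 114/254 = 0.4488
Macro-F1 score = mean = (0.6838 + 0.7123 + 0.4488) / 3 = 0.615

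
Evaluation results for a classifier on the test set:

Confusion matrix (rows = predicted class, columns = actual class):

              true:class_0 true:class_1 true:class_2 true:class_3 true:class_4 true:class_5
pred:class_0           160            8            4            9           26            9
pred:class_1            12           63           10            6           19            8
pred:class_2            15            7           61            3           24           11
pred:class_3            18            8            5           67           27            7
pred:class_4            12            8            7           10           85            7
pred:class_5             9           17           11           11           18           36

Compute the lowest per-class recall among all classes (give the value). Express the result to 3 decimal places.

Per-class recall (TP/(TP+FN)):
  class_0: TP=160, FN=12+15+18+12+9=66 → 160/226 = 0.7080
  class_1: TP=63, FN=8+7+8+8+17=48 → 63/111 = 0.5676
  class_2: TP=61, FN=4+10+5+7+11=37 → 61/98 = 0.6224
  class_3: TP=67, FN=9+6+3+10+11=39 → 67/106 = 0.6321
  class_4: TP=85, FN=26+19+24+27+18=114 → 85/199 = 0.4271
  class_5: TP=36, FN=9+8+11+7+7=42 → 36/78 = 0.4615
Lowest is class 'class_4' with recall = 0.427.

0.427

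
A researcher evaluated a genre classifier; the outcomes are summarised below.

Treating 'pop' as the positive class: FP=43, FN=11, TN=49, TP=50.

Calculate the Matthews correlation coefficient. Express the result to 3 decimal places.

MCC = (TP·TN − FP·FN) / √((TP+FP)(TP+FN)(TN+FP)(TN+FN))
Numerator = 50·49 − 43·11 = 1977
Denominator = √(93·61·92·60) = √31314960 = 5595.9771
MCC = 1977 / 5595.9771 = 0.353

0.353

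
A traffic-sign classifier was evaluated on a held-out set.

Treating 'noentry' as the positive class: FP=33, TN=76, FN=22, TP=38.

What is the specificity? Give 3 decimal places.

0.697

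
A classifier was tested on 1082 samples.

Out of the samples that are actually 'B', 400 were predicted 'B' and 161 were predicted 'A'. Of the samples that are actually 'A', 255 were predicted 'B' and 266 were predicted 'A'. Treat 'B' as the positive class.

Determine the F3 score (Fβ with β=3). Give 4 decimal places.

0.7013

Fβ = (1+β²)·TP / ((1+β²)·TP + β²·FN + FP), with β²=9
= 10·400 / (10·400 + 9·161 + 255) = 0.7013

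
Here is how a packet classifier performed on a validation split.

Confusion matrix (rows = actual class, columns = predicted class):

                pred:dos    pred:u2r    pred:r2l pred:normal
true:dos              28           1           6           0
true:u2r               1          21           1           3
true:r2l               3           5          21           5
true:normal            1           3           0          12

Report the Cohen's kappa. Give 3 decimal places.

0.647

Observed agreement pₒ = trace/N = 82/111 = 0.7387
Expected agreement pₑ = Σ (rowᵢ·colᵢ)/N² = (35·33 + 26·30 + 34·28 + 16·20)/111² = 0.2603
κ = (pₒ − pₑ)/(1 − pₑ) = (0.7387 − 0.2603)/(1 − 0.2603) = 0.647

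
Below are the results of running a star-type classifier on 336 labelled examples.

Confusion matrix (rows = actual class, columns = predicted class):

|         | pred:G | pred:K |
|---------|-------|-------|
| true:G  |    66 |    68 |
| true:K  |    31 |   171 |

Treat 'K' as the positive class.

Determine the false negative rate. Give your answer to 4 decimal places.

0.1535

FNR = FN/(FN+TP) = 31/(31+171) = 0.1535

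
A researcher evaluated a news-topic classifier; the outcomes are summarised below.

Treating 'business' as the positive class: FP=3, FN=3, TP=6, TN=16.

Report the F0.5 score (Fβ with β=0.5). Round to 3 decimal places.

Fβ = (1+β²)·TP / ((1+β²)·TP + β²·FN + FP), with β²=1/4
= 1.25·6 / (1.25·6 + 0.25·3 + 3) = 0.667

0.667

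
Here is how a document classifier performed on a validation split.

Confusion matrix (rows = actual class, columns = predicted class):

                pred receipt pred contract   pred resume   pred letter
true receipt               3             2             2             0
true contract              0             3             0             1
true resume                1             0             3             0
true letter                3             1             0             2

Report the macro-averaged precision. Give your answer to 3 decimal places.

0.549

Per-class precision (TP/(TP+FP)):
  receipt: TP=3, FP=0+1+3=4 → 3/7 = 0.4286
  contract: TP=3, FP=2+0+1=3 → 3/6 = 0.5000
  resume: TP=3, FP=2+0+0=2 → 3/5 = 0.6000
  letter: TP=2, FP=0+1+0=1 → 2/3 = 0.6667
Macro-precision = mean = (0.4286 + 0.5000 + 0.6000 + 0.6667) / 4 = 0.549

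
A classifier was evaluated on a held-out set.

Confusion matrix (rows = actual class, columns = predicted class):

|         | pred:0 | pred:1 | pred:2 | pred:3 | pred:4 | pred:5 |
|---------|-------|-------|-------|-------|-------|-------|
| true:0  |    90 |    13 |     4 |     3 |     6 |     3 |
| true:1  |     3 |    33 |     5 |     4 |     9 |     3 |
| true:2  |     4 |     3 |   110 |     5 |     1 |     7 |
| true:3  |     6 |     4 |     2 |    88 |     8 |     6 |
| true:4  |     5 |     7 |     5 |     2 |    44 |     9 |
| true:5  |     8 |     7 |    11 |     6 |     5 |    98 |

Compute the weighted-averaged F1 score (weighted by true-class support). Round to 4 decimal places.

Per-class F1 score (2·TP/(2·TP+FP+FN)):
  0: TP=90, FP=3+4+6+5+8=26, FN=13+4+3+6+3=29 → 180/235 = 0.76596
  1: TP=33, FP=13+3+4+7+7=34, FN=3+5+4+9+3=24 → 66/124 = 0.53226
  2: TP=110, FP=4+5+2+5+11=27, FN=4+3+5+1+7=20 → 220/267 = 0.82397
  3: TP=88, FP=3+4+5+2+6=20, FN=6+4+2+8+6=26 → 176/222 = 0.79279
  4: TP=44, FP=6+9+1+8+5=29, FN=5+7+5+2+9=28 → 88/145 = 0.60690
  5: TP=98, FP=3+3+7+6+9=28, FN=8+7+11+6+5=37 → 196/261 = 0.75096
Weighted-F1 score = Σ (supportᵢ/N)·F1 scoreᵢ with N=627: (119/627)·0.76596 + (57/627)·0.53226 + (130/627)·0.82397 + (114/627)·0.79279 + (72/627)·0.60690 + (135/627)·0.75096 = 0.7401

0.7401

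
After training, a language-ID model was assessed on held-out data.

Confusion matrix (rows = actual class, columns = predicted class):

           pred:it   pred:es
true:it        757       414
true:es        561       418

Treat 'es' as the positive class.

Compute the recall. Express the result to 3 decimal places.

0.427

Recall = TP/(TP+FN) = 418/(418+561) = 418/979 = 0.427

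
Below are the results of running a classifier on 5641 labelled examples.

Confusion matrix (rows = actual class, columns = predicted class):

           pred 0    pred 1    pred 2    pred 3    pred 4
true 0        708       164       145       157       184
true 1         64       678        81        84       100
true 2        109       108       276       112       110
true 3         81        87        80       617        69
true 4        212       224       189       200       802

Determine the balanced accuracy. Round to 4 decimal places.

0.5468

Balanced accuracy = mean of per-class recall.
  0: recall = 708/1358 = 0.52135
  1: recall = 678/1007 = 0.67329
  2: recall = 276/715 = 0.38601
  3: recall = 617/934 = 0.66060
  4: recall = 802/1627 = 0.49293
Mean = (0.52135 + 0.67329 + 0.38601 + 0.66060 + 0.49293) / 5 = 0.5468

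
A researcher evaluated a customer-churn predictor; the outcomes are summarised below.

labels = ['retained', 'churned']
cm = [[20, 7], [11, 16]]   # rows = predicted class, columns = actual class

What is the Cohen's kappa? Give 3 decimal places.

0.333

Observed agreement pₒ = trace/N = 36/54 = 0.6667
Expected agreement pₑ = Σ (rowᵢ·colᵢ)/N² = (31·27 + 23·27)/54² = 0.5000
κ = (pₒ − pₑ)/(1 − pₑ) = (0.6667 − 0.5000)/(1 − 0.5000) = 0.333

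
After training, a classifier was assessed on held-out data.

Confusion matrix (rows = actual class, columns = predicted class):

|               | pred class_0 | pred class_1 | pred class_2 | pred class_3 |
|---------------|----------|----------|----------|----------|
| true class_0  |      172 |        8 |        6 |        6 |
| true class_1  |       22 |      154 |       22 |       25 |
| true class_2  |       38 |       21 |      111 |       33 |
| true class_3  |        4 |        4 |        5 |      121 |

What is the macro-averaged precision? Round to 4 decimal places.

0.7443

Per-class precision (TP/(TP+FP)):
  class_0: TP=172, FP=22+38+4=64 → 172/236 = 0.72881
  class_1: TP=154, FP=8+21+4=33 → 154/187 = 0.82353
  class_2: TP=111, FP=6+22+5=33 → 111/144 = 0.77083
  class_3: TP=121, FP=6+25+33=64 → 121/185 = 0.65405
Macro-precision = mean = (0.72881 + 0.82353 + 0.77083 + 0.65405) / 4 = 0.7443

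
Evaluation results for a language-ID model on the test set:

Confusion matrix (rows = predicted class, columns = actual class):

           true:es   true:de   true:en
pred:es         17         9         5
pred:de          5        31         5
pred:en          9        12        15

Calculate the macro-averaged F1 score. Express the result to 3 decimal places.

0.569

Per-class F1 score (2·TP/(2·TP+FP+FN)):
  es: TP=17, FP=9+5=14, FN=5+9=14 → 34/62 = 0.5484
  de: TP=31, FP=5+5=10, FN=9+12=21 → 62/93 = 0.6667
  en: TP=15, FP=9+12=21, FN=5+5=10 → 30/61 = 0.4918
Macro-F1 score = mean = (0.5484 + 0.6667 + 0.4918) / 3 = 0.569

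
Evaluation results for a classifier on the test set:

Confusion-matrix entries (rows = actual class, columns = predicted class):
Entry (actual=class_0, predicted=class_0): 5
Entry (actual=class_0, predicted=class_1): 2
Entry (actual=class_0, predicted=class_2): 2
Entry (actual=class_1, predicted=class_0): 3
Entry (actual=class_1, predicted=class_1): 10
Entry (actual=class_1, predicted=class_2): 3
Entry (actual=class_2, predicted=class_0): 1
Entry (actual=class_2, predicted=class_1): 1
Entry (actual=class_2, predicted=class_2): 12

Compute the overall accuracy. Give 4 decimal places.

0.6923

Accuracy = trace / total = (5+10+12=27) / 39 = 27/39 = 0.6923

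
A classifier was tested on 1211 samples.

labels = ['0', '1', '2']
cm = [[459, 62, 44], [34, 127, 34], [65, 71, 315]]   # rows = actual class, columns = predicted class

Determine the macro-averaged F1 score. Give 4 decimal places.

0.7074

Per-class F1 score (2·TP/(2·TP+FP+FN)):
  0: TP=459, FP=34+65=99, FN=62+44=106 → 918/1123 = 0.81745
  1: TP=127, FP=62+71=133, FN=34+34=68 → 254/455 = 0.55824
  2: TP=315, FP=44+34=78, FN=65+71=136 → 630/844 = 0.74645
Macro-F1 score = mean = (0.81745 + 0.55824 + 0.74645) / 3 = 0.7074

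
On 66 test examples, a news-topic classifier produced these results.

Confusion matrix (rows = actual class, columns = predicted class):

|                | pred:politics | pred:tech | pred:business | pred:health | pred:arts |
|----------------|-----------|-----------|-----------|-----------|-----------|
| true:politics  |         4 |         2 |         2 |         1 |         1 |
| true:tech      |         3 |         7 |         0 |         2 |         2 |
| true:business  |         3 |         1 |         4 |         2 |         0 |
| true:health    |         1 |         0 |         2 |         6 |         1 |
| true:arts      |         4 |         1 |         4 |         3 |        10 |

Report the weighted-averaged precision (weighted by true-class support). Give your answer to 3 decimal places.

Per-class precision (TP/(TP+FP)):
  politics: TP=4, FP=3+3+1+4=11 → 4/15 = 0.2667
  tech: TP=7, FP=2+1+0+1=4 → 7/11 = 0.6364
  business: TP=4, FP=2+0+2+4=8 → 4/12 = 0.3333
  health: TP=6, FP=1+2+2+3=8 → 6/14 = 0.4286
  arts: TP=10, FP=1+2+0+1=4 → 10/14 = 0.7143
Weighted-precision = Σ (supportᵢ/N)·precisionᵢ with N=66: (10/66)·0.2667 + (14/66)·0.6364 + (10/66)·0.3333 + (10/66)·0.4286 + (22/66)·0.7143 = 0.529

0.529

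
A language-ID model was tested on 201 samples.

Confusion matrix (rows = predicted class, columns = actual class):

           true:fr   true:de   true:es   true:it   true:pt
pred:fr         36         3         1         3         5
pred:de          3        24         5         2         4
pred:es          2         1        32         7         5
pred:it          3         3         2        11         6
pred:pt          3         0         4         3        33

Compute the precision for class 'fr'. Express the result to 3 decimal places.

precision = TP/(TP+FP).
fr: TP=36, FP=3+1+3+5=12 → 36/48 = 0.7500

0.750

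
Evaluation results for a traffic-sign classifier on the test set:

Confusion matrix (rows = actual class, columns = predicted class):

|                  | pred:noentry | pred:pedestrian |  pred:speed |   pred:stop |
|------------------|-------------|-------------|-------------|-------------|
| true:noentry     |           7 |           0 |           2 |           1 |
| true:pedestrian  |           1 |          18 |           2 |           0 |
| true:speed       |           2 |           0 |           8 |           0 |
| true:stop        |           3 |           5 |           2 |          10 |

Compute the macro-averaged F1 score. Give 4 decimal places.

Per-class F1 score (2·TP/(2·TP+FP+FN)):
  noentry: TP=7, FP=1+2+3=6, FN=0+2+1=3 → 14/23 = 0.60870
  pedestrian: TP=18, FP=0+0+5=5, FN=1+2+0=3 → 36/44 = 0.81818
  speed: TP=8, FP=2+2+2=6, FN=2+0+0=2 → 16/24 = 0.66667
  stop: TP=10, FP=1+0+0=1, FN=3+5+2=10 → 20/31 = 0.64516
Macro-F1 score = mean = (0.60870 + 0.81818 + 0.66667 + 0.64516) / 4 = 0.6847

0.6847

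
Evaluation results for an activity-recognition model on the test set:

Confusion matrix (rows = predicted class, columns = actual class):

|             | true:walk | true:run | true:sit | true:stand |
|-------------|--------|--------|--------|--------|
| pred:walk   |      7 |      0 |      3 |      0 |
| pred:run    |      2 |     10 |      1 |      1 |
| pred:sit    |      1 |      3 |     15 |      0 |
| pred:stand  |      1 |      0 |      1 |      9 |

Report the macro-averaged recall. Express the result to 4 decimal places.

0.7639

Per-class recall (TP/(TP+FN)):
  walk: TP=7, FN=2+1+1=4 → 7/11 = 0.63636
  run: TP=10, FN=0+3+0=3 → 10/13 = 0.76923
  sit: TP=15, FN=3+1+1=5 → 15/20 = 0.75000
  stand: TP=9, FN=0+1+0=1 → 9/10 = 0.90000
Macro-recall = mean = (0.63636 + 0.76923 + 0.75000 + 0.90000) / 4 = 0.7639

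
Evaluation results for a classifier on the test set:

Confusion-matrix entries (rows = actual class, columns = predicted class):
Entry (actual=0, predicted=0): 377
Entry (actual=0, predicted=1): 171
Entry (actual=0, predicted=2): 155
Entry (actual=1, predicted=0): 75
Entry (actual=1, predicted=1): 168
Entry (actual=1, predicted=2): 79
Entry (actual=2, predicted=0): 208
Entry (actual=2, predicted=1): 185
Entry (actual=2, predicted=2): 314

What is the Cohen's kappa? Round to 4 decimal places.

Observed agreement pₒ = trace/N = 859/1732 = 0.49596
Expected agreement pₑ = Σ (rowᵢ·colᵢ)/N² = (703·660 + 322·524 + 707·548)/1732² = 0.34007
κ = (pₒ − pₑ)/(1 − pₑ) = (0.49596 − 0.34007)/(1 − 0.34007) = 0.2362

0.2362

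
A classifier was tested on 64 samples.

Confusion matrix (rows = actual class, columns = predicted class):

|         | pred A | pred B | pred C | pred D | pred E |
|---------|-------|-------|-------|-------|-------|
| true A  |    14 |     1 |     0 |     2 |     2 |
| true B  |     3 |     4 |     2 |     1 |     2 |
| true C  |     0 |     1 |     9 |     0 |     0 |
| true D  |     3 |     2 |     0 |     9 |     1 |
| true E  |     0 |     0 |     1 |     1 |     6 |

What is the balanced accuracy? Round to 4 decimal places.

Balanced accuracy = mean of per-class recall.
  A: recall = 14/19 = 0.73684
  B: recall = 4/12 = 0.33333
  C: recall = 9/10 = 0.90000
  D: recall = 9/15 = 0.60000
  E: recall = 6/8 = 0.75000
Mean = (0.73684 + 0.33333 + 0.90000 + 0.60000 + 0.75000) / 5 = 0.6640

0.6640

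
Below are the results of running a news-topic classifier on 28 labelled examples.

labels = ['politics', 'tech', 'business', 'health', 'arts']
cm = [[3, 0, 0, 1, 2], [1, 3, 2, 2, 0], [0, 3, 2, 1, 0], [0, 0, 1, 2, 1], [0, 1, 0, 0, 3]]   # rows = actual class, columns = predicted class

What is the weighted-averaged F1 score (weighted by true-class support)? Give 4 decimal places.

Per-class F1 score (2·TP/(2·TP+FP+FN)):
  politics: TP=3, FP=1+0+0+0=1, FN=0+0+1+2=3 → 6/10 = 0.60000
  tech: TP=3, FP=0+3+0+1=4, FN=1+2+2+0=5 → 6/15 = 0.40000
  business: TP=2, FP=0+2+1+0=3, FN=0+3+1+0=4 → 4/11 = 0.36364
  health: TP=2, FP=1+2+1+0=4, FN=0+0+1+1=2 → 4/10 = 0.40000
  arts: TP=3, FP=2+0+0+1=3, FN=0+1+0+0=1 → 6/10 = 0.60000
Weighted-F1 score = Σ (supportᵢ/N)·F1 scoreᵢ with N=28: (6/28)·0.60000 + (8/28)·0.40000 + (6/28)·0.36364 + (4/28)·0.40000 + (4/28)·0.60000 = 0.4636

0.4636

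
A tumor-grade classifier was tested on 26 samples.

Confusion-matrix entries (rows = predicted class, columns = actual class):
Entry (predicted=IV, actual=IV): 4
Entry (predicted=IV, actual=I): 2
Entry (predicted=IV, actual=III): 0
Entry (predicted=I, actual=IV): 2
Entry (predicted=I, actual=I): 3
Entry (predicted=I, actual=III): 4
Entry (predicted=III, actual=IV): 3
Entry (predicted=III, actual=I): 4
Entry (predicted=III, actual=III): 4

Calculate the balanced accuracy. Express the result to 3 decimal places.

0.426

Balanced accuracy = mean of per-class recall.
  IV: recall = 4/9 = 0.4444
  I: recall = 3/9 = 0.3333
  III: recall = 4/8 = 0.5000
Mean = (0.4444 + 0.3333 + 0.5000) / 3 = 0.426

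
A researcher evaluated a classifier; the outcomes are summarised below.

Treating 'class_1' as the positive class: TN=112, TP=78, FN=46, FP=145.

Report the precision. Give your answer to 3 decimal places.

0.350

Precision = TP/(TP+FP) = 78/(78+145) = 78/223 = 0.350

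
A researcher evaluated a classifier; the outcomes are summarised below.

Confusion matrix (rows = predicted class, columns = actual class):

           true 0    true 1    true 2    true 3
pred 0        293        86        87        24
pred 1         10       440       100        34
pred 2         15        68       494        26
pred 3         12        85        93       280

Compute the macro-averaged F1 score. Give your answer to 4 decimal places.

Per-class F1 score (2·TP/(2·TP+FP+FN)):
  0: TP=293, FP=86+87+24=197, FN=10+15+12=37 → 586/820 = 0.71463
  1: TP=440, FP=10+100+34=144, FN=86+68+85=239 → 880/1263 = 0.69675
  2: TP=494, FP=15+68+26=109, FN=87+100+93=280 → 988/1377 = 0.71750
  3: TP=280, FP=12+85+93=190, FN=24+34+26=84 → 560/834 = 0.67146
Macro-F1 score = mean = (0.71463 + 0.69675 + 0.71750 + 0.67146) / 4 = 0.7001

0.7001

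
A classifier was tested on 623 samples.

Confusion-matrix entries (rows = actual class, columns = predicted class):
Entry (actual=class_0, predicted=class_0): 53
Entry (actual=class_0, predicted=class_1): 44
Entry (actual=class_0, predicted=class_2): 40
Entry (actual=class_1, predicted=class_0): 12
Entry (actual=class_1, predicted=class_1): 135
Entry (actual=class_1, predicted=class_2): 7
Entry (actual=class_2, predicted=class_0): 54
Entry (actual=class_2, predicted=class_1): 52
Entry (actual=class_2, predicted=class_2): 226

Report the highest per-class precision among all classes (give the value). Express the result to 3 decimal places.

Per-class precision (TP/(TP+FP)):
  class_0: TP=53, FP=12+54=66 → 53/119 = 0.4454
  class_1: TP=135, FP=44+52=96 → 135/231 = 0.5844
  class_2: TP=226, FP=40+7=47 → 226/273 = 0.8278
Highest is class 'class_2' with precision = 0.828.

0.828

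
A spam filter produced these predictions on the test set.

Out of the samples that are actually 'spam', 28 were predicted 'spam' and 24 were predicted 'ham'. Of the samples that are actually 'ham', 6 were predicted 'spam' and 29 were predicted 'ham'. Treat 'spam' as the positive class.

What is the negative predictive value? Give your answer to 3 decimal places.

0.547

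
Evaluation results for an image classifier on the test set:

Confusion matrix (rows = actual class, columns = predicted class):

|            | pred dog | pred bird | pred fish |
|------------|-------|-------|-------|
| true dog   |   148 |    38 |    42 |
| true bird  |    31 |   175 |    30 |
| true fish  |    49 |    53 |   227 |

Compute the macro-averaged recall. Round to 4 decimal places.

0.6935

Per-class recall (TP/(TP+FN)):
  dog: TP=148, FN=38+42=80 → 148/228 = 0.64912
  bird: TP=175, FN=31+30=61 → 175/236 = 0.74153
  fish: TP=227, FN=49+53=102 → 227/329 = 0.68997
Macro-recall = mean = (0.64912 + 0.74153 + 0.68997) / 3 = 0.6935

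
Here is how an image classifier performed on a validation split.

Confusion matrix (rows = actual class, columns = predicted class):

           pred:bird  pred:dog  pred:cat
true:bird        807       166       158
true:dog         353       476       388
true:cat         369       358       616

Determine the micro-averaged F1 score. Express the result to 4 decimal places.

0.5145

Micro-averaging pools counts across classes: ΣTP=1899, ΣFP=1792, ΣFN=1792.
Micro-F1 score = 2·TP/(2·TP+FP+FN) on pooled counts = 0.5145 (equals overall accuracy in single-label multiclass).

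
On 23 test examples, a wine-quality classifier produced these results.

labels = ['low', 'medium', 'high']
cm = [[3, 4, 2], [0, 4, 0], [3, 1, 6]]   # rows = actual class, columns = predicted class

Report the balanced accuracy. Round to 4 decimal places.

Balanced accuracy = mean of per-class recall.
  low: recall = 3/9 = 0.33333
  medium: recall = 4/4 = 1.00000
  high: recall = 6/10 = 0.60000
Mean = (0.33333 + 1.00000 + 0.60000) / 3 = 0.6444

0.6444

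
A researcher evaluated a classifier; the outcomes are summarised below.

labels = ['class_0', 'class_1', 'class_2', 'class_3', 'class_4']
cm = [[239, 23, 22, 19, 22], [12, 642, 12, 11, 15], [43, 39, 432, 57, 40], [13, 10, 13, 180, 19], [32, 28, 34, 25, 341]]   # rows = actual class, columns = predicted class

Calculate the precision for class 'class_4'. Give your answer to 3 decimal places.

One-vs-rest for 'class_4': TP = diagonal; FP = other classes predicted 'class_4'; FN = 'class_4' predicted as other.
precision = TP/(TP+FP).
class_4: TP=341, FP=22+15+40+19=96 → 341/437 = 0.7803

0.780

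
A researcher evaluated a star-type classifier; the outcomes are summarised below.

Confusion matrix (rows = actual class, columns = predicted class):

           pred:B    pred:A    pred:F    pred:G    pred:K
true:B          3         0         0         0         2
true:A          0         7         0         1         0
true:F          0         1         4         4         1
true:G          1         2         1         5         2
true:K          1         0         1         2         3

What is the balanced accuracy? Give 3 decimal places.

Balanced accuracy = mean of per-class recall.
  B: recall = 3/5 = 0.6000
  A: recall = 7/8 = 0.8750
  F: recall = 4/10 = 0.4000
  G: recall = 5/11 = 0.4545
  K: recall = 3/7 = 0.4286
Mean = (0.6000 + 0.8750 + 0.4000 + 0.4545 + 0.4286) / 5 = 0.552

0.552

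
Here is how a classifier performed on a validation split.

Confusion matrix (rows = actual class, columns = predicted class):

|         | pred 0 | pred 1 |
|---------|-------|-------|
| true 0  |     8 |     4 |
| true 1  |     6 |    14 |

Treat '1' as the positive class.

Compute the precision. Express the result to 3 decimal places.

0.778

Precision = TP/(TP+FP) = 14/(14+4) = 14/18 = 0.778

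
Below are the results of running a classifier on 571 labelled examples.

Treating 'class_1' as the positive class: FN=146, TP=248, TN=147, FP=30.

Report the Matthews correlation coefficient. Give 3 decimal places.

0.426

MCC = (TP·TN − FP·FN) / √((TP+FP)(TP+FN)(TN+FP)(TN+FN))
Numerator = 248·147 − 30·146 = 32076
Denominator = √(278·394·177·293) = √5680439052 = 75368.6875
MCC = 32076 / 75368.6875 = 0.426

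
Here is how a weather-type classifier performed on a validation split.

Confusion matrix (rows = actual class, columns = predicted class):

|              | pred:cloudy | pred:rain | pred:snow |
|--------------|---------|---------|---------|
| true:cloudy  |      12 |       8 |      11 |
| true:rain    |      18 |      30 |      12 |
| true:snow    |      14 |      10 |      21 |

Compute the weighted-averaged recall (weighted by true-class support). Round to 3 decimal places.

Per-class recall (TP/(TP+FN)):
  cloudy: TP=12, FN=8+11=19 → 12/31 = 0.3871
  rain: TP=30, FN=18+12=30 → 30/60 = 0.5000
  snow: TP=21, FN=14+10=24 → 21/45 = 0.4667
Weighted-recall = Σ (supportᵢ/N)·recallᵢ with N=136: (31/136)·0.3871 + (60/136)·0.5000 + (45/136)·0.4667 = 0.463

0.463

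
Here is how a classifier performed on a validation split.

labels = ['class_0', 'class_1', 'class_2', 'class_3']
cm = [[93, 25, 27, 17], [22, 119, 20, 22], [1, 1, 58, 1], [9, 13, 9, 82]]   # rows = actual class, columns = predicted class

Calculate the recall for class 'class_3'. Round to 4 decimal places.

0.7257

One-vs-rest for 'class_3': TP = diagonal; FP = other classes predicted 'class_3'; FN = 'class_3' predicted as other.
recall = TP/(TP+FN).
class_3: TP=82, FN=9+13+9=31 → 82/113 = 0.72566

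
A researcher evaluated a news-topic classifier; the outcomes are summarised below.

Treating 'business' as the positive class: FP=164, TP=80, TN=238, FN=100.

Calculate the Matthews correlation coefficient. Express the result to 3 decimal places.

0.034

MCC = (TP·TN − FP·FN) / √((TP+FP)(TP+FN)(TN+FP)(TN+FN))
Numerator = 80·238 − 164·100 = 2640
Denominator = √(244·180·402·338) = √5967673920 = 77250.7212
MCC = 2640 / 77250.7212 = 0.034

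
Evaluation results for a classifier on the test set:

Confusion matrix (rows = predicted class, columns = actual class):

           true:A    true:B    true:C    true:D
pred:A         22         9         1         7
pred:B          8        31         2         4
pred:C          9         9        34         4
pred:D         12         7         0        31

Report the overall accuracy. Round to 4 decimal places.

0.6211

Accuracy = trace / total = (22+31+34+31=118) / 190 = 118/190 = 0.6211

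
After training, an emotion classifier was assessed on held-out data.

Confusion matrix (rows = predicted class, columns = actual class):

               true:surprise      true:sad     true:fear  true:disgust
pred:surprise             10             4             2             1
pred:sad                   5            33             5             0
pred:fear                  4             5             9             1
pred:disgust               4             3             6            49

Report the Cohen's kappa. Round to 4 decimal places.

Observed agreement pₒ = trace/N = 101/141 = 0.71631
Expected agreement pₑ = Σ (rowᵢ·colᵢ)/N² = (23·17 + 45·43 + 22·19 + 51·62)/141² = 0.29707
κ = (pₒ − pₑ)/(1 − pₑ) = (0.71631 − 0.29707)/(1 − 0.29707) = 0.5964

0.5964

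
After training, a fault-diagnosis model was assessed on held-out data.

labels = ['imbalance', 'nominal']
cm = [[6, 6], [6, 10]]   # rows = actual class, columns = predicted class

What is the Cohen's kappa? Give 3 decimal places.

0.125

Observed agreement pₒ = trace/N = 16/28 = 0.5714
Expected agreement pₑ = Σ (rowᵢ·colᵢ)/N² = (12·12 + 16·16)/28² = 0.5102
κ = (pₒ − pₑ)/(1 − pₑ) = (0.5714 − 0.5102)/(1 − 0.5102) = 0.125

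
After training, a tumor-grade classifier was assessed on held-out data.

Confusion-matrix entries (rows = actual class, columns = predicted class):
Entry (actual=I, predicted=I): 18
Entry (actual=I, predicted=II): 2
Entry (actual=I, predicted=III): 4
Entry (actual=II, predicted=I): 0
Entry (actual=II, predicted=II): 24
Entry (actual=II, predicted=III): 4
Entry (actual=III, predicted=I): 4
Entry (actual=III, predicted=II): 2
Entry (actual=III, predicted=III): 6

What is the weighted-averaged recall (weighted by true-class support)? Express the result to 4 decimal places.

0.7500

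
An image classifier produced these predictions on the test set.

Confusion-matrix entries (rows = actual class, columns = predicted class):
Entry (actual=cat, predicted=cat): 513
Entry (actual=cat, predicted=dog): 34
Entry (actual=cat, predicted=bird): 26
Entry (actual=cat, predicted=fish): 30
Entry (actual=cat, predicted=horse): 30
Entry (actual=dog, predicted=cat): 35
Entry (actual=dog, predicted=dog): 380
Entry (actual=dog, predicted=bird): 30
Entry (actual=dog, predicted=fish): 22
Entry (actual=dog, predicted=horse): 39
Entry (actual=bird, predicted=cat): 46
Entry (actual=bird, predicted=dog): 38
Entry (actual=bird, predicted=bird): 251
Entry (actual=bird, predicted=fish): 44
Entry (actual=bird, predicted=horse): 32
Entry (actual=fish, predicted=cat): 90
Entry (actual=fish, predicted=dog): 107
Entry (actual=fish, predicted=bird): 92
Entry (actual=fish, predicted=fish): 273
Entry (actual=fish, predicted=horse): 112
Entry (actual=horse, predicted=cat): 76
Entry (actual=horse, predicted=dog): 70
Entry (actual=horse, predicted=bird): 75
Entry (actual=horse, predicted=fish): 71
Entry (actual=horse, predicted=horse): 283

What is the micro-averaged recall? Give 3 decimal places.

0.607

Micro-averaging pools counts across classes: ΣTP=1700, ΣFP=1099, ΣFN=1099.
Micro-recall = TP/(TP+FN) on pooled counts = 0.607 (equals overall accuracy in single-label multiclass).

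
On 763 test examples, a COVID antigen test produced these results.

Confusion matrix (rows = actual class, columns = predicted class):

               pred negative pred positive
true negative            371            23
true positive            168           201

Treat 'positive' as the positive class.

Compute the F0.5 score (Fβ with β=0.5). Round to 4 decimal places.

0.7945

Fβ = (1+β²)·TP / ((1+β²)·TP + β²·FN + FP), with β²=1/4
= 1.25·201 / (1.25·201 + 0.25·168 + 23) = 0.7945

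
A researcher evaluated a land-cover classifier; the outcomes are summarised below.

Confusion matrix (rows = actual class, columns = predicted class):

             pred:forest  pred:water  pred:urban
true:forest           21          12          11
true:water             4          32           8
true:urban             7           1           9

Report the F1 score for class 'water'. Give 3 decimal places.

One-vs-rest for 'water': TP = diagonal; FP = other classes predicted 'water'; FN = 'water' predicted as other.
F1 score = 2·TP/(2·TP+FP+FN).
water: TP=32, FP=12+1=13, FN=4+8=12 → 64/89 = 0.7191

0.719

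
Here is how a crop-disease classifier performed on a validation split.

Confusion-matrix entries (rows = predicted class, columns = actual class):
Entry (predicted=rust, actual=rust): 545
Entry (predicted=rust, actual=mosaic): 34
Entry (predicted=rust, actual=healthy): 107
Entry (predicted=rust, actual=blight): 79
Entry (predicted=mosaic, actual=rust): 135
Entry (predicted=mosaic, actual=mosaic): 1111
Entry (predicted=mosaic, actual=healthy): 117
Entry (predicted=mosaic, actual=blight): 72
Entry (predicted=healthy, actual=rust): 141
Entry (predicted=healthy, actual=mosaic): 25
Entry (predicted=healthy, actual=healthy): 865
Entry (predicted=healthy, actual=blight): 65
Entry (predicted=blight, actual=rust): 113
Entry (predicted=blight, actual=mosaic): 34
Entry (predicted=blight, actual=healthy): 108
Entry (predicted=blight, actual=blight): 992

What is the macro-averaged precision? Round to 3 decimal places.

Per-class precision (TP/(TP+FP)):
  rust: TP=545, FP=34+107+79=220 → 545/765 = 0.7124
  mosaic: TP=1111, FP=135+117+72=324 → 1111/1435 = 0.7742
  healthy: TP=865, FP=141+25+65=231 → 865/1096 = 0.7892
  blight: TP=992, FP=113+34+108=255 → 992/1247 = 0.7955
Macro-precision = mean = (0.7124 + 0.7742 + 0.7892 + 0.7955) / 4 = 0.768

0.768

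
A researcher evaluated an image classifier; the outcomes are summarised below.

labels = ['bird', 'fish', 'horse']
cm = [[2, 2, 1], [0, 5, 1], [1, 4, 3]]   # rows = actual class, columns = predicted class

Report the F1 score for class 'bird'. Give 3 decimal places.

0.500

One-vs-rest for 'bird': TP = diagonal; FP = other classes predicted 'bird'; FN = 'bird' predicted as other.
F1 score = 2·TP/(2·TP+FP+FN).
bird: TP=2, FP=0+1=1, FN=2+1=3 → 4/8 = 0.5000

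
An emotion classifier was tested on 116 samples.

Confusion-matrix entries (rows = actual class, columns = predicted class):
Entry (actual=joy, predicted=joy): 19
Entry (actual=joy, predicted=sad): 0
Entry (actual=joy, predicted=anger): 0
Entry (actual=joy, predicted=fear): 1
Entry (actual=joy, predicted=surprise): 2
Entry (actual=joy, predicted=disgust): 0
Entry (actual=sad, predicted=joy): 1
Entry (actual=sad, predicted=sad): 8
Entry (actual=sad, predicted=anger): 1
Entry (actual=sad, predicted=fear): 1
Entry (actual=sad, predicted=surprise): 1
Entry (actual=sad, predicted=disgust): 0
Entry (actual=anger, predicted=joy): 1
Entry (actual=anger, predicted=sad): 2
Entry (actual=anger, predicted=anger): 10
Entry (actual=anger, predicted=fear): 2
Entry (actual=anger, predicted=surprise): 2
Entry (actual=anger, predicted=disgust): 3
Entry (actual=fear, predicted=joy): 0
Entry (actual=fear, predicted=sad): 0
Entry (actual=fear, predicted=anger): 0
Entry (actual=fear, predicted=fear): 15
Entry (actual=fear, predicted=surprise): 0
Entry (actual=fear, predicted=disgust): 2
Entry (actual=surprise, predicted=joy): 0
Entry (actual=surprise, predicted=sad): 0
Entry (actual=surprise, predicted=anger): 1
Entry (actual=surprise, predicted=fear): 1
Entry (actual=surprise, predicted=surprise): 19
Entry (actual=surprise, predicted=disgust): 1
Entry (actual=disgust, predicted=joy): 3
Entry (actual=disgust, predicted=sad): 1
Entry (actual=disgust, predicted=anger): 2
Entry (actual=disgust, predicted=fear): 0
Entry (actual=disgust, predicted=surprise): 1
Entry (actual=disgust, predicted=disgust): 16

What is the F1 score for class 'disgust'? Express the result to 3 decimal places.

Treat 'disgust' as positive and all other classes as negative.
F1 score = 2·TP/(2·TP+FP+FN).
disgust: TP=16, FP=0+0+3+2+1=6, FN=3+1+2+0+1=7 → 32/45 = 0.7111

0.711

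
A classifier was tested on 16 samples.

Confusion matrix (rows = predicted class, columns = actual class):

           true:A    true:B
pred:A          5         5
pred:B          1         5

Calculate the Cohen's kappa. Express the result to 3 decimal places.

Observed agreement pₒ = trace/N = 10/16 = 0.6250
Expected agreement pₑ = Σ (rowᵢ·colᵢ)/N² = (6·10 + 10·6)/16² = 0.4688
κ = (pₒ − pₑ)/(1 − pₑ) = (0.6250 − 0.4688)/(1 − 0.4688) = 0.294

0.294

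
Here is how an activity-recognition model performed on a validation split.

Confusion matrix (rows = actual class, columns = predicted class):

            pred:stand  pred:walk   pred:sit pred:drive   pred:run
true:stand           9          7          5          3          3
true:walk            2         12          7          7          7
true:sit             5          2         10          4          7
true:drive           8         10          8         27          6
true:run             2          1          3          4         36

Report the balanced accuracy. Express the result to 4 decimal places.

0.4547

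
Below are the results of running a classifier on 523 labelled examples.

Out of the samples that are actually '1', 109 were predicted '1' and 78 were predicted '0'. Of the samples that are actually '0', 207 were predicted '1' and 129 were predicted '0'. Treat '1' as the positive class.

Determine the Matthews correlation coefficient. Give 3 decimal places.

-0.033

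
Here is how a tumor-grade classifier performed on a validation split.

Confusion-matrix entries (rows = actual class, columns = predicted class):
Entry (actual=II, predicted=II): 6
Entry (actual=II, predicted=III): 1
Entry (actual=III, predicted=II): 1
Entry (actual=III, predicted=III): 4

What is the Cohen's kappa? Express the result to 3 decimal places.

0.657

Observed agreement pₒ = trace/N = 10/12 = 0.8333
Expected agreement pₑ = Σ (rowᵢ·colᵢ)/N² = (7·7 + 5·5)/12² = 0.5139
κ = (pₒ − pₑ)/(1 − pₑ) = (0.8333 − 0.5139)/(1 − 0.5139) = 0.657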